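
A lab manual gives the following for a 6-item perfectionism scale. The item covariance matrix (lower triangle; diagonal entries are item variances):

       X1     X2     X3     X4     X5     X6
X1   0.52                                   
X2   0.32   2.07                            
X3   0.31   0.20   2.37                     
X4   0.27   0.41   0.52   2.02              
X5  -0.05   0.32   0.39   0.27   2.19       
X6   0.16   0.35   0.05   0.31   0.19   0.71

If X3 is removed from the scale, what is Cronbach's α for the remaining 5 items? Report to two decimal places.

α = 0.51

Remaining items: X1, X2, X4, X5, X6 (k = 5).
ΣVar(i) = 0.52 + 2.07 + 2.02 + 2.19 + 0.71 = 7.51
σ²_T = 7.51 + 2 × 2.55 = 12.61
α (item deleted) = (5/4)·(1 − 7.51/12.61) = 0.51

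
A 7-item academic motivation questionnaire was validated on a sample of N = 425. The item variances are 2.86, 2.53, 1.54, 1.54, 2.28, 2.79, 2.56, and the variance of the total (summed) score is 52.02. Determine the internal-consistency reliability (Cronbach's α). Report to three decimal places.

Cronbach's α = 0.806

Σσᵢ² = 2.86 + 2.53 + 1.54 + 1.54 + 2.28 + 2.79 + 2.56 = 16.10
α = (k/(k−1))·(1 − Σσᵢ²/total variance) = (7/6)·(1 − 16.10/52.02) = 0.806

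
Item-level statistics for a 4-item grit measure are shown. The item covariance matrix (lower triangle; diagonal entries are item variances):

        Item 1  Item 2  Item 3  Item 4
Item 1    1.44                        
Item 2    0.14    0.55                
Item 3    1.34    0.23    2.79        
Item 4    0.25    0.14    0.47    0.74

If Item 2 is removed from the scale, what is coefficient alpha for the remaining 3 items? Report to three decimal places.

Remaining items: Item 1, Item 3, Item 4 (k = 3).
sum of item variances = 1.44 + 2.79 + 0.74 = 4.97
total variance = 4.97 + 2 × 2.06 = 9.09
α (item deleted) = (3/2)·(1 − 4.97/9.09) = 0.680

coefficient alpha = 0.680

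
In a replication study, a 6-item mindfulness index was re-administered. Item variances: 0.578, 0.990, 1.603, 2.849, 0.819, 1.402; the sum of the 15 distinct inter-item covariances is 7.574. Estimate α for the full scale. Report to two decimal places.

sum of item variances = 0.578 + 0.990 + 1.603 + 2.849 + 0.819 + 1.402 = 8.241
Sum of distinct covariances = 7.574
total variance = sum of item variances + 2·Σcov = 8.241 + 2 × 7.574 = 23.389
α = (6/5)·(1 − 8.241/23.389) = 0.78

α = 0.78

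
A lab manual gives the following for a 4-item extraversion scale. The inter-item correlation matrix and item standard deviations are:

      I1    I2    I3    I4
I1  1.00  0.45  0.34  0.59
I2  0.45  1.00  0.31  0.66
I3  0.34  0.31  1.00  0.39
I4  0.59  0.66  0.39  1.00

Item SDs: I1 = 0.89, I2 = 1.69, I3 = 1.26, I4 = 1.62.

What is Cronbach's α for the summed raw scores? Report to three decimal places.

α = 0.758

Σσ²ᵢ = 0.89² + 1.69² + 1.26² + 1.62² = 7.8602
Covariances σ_ij = r_ij · s_i · s_j:
  σ(I1,I2) = 0.45 × 0.89 × 1.69 = 0.6768
  σ(I1,I3) = 0.34 × 0.89 × 1.26 = 0.3813
  σ(I1,I4) = 0.59 × 0.89 × 1.62 = 0.8507
  σ(I2,I3) = 0.31 × 1.69 × 1.26 = 0.6601
  σ(I2,I4) = 0.66 × 1.69 × 1.62 = 1.8069
  σ(I3,I4) = 0.39 × 1.26 × 1.62 = 0.7961
σ²_T = Σσ²ᵢ + 2·Σσ_ij = 7.8602 + 2 × 5.1719 = 18.2040
α = (4/3)·(1 − 7.8602/18.2040) = 0.758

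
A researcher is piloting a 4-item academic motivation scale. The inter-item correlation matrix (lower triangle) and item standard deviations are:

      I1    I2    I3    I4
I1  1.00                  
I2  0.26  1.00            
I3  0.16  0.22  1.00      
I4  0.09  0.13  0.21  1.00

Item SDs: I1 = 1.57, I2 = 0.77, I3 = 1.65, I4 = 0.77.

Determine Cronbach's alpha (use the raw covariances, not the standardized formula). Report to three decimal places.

Σσ²ᵢ = 1.57² + 0.77² + 1.65² + 0.77² = 6.3732
Covariances σ_ij = r_ij · s_i · s_j:
  σ(I1,I2) = 0.26 × 1.57 × 0.77 = 0.3143
  σ(I1,I3) = 0.16 × 1.57 × 1.65 = 0.4145
  σ(I1,I4) = 0.09 × 1.57 × 0.77 = 0.1088
  σ(I2,I3) = 0.22 × 0.77 × 1.65 = 0.2795
  σ(I2,I4) = 0.13 × 0.77 × 0.77 = 0.0771
  σ(I3,I4) = 0.21 × 1.65 × 0.77 = 0.2668
σ²_T = Σσ²ᵢ + 2·Σσ_ij = 6.3732 + 2 × 1.4610 = 9.2952
α = (4/3)·(1 − 6.3732/9.2952) = 0.419

α = 0.419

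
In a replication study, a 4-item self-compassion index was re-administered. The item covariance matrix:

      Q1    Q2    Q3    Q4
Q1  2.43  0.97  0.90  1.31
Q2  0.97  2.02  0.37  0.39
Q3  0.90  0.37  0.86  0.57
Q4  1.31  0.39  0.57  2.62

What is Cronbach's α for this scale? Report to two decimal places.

α = 0.71

Σσᵢ² = 2.43 + 2.02 + 0.86 + 2.62 = 7.93
Sum of the distinct covariances = 4.51
total variance = 7.93 + 2 × 4.51 = 16.95
α = (k/(k−1))·(1 − Σσᵢ²/total variance) = (4/3)·(1 − 7.93/16.95) = 0.71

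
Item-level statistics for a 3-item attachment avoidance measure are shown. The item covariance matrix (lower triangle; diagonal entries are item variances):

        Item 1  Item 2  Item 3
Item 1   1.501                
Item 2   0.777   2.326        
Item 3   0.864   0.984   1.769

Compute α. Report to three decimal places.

ΣVar(i) = 1.501 + 2.326 + 1.769 = 5.596
Sum of off-diagonal covariances = 2.625
total variance = 5.596 + 2 × 2.625 = 10.846
α = (k/(k−1))·(1 − ΣVar(i)/total variance) = (3/2)·(1 − 5.596/10.846) = 0.726

α = 0.726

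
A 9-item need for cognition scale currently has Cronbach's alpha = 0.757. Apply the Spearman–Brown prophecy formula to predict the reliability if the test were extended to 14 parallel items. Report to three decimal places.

predicted reliability = 0.829

Length factor m = 14/9 = 1.5556
α' = m·α / (1 + (m−1)·α)
   = 14/9 × 0.757 / (1 + (14/9 − 1) × 0.757)
   = 1.1776 / 1.4206 = 0.829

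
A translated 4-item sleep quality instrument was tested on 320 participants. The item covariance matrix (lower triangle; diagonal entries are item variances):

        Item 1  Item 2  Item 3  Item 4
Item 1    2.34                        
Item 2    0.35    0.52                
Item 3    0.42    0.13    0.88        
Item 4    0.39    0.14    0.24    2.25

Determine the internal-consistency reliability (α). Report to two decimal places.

α = 0.48

Σσ²ᵢ = 2.34 + 0.52 + 0.88 + 2.25 = 5.99
Sum of off-diagonal covariances = 1.67
σ²_total = 5.99 + 2 × 1.67 = 9.33
α = (k/(k−1))·(1 − Σσ²ᵢ/σ²_total) = (4/3)·(1 − 5.99/9.33) = 0.48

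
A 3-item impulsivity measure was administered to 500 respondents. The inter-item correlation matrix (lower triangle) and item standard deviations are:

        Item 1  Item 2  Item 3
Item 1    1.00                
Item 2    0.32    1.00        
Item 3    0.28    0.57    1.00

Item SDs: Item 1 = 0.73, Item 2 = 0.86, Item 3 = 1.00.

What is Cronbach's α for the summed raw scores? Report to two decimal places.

Σσ²ᵢ = 0.73² + 0.86² + 1.00² = 2.2725
Covariances σ_ij = r_ij · s_i · s_j:
  σ(Item 1,Item 2) = 0.32 × 0.73 × 0.86 = 0.2009
  σ(Item 1,Item 3) = 0.28 × 0.73 × 1.00 = 0.2044
  σ(Item 2,Item 3) = 0.57 × 0.86 × 1.00 = 0.4902
σ²_T = Σσ²ᵢ + 2·Σσ_ij = 2.2725 + 2 × 0.8955 = 4.0635
α = (3/2)·(1 − 2.2725/4.0635) = 0.66

Cronbach's α = 0.66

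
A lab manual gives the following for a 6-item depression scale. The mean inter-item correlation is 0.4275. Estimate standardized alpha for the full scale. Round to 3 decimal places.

Standardized α = k·r̄ / (1 + (k−1)·r̄) = 6 × 0.4275 / (1 + 5 × 0.4275)
  = 2.5650 / 3.1375 = 0.818

standardized alpha = 0.818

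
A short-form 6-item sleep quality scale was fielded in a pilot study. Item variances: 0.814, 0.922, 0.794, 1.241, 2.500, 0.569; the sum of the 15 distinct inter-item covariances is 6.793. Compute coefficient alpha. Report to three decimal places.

ΣVar(i) = 0.814 + 0.922 + 0.794 + 1.241 + 2.500 + 0.569 = 6.840
Sum of distinct covariances = 6.793
Var(T) = ΣVar(i) + 2·Σcov = 6.840 + 2 × 6.793 = 20.426
α = (6/5)·(1 − 6.840/20.426) = 0.798

coefficient alpha = 0.798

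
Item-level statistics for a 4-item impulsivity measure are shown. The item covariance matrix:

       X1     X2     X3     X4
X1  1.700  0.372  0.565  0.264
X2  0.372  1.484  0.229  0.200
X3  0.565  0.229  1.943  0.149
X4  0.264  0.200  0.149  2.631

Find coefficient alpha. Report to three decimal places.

coefficient alpha = 0.419

Σσᵢ² = 1.700 + 1.484 + 1.943 + 2.631 = 7.758
Σ_{i<j} σ_ij = 1.779
Var(T) = 7.758 + 2 × 1.779 = 11.316
α = (k/(k−1))·(1 − Σσᵢ²/Var(T)) = (4/3)·(1 − 7.758/11.316) = 0.419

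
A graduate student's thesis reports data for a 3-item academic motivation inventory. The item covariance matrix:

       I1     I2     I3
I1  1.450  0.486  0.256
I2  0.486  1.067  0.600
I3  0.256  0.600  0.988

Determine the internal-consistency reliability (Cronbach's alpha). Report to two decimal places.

Σσ²ᵢ = 1.450 + 1.067 + 0.988 = 3.505
Sum of off-diagonal covariances = 1.342
σ²_total = 3.505 + 2 × 1.342 = 6.189
α = (k/(k−1))·(1 − Σσ²ᵢ/σ²_total) = (3/2)·(1 − 3.505/6.189) = 0.65

Cronbach's alpha = 0.65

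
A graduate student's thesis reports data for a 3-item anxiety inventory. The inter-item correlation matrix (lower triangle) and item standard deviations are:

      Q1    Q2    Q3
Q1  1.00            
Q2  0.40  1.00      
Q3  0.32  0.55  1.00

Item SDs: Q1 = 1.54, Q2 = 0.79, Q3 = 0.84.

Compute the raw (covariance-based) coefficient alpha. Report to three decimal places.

Σσ²ᵢ = 1.54² + 0.79² + 0.84² = 3.7013
Covariances σ_ij = r_ij · s_i · s_j:
  σ(Q1,Q2) = 0.40 × 1.54 × 0.79 = 0.4866
  σ(Q1,Q3) = 0.32 × 1.54 × 0.84 = 0.4140
  σ(Q2,Q3) = 0.55 × 0.79 × 0.84 = 0.3650
σ²_T = Σσ²ᵢ + 2·Σσ_ij = 3.7013 + 2 × 1.2656 = 6.2325
α = (3/2)·(1 − 3.7013/6.2325) = 0.609

α = 0.609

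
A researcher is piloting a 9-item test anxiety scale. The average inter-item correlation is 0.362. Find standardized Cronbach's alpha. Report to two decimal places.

standardized Cronbach's alpha = 0.84

Standardized α = k·r̄ / (1 + (k−1)·r̄) = 9 × 0.362 / (1 + 8 × 0.362)
  = 3.2580 / 3.8960 = 0.84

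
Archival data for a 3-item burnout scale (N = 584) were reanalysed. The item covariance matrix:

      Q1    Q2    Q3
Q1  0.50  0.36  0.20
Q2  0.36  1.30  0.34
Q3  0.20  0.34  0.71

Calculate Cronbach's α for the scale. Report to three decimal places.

Cronbach's α = 0.626

Σσ²ᵢ = 0.50 + 1.30 + 0.71 = 2.51
Sum of off-diagonal covariances = 0.90
Var(T) = 2.51 + 2 × 0.90 = 4.31
α = (k/(k−1))·(1 − Σσ²ᵢ/Var(T)) = (3/2)·(1 − 2.51/4.31) = 0.626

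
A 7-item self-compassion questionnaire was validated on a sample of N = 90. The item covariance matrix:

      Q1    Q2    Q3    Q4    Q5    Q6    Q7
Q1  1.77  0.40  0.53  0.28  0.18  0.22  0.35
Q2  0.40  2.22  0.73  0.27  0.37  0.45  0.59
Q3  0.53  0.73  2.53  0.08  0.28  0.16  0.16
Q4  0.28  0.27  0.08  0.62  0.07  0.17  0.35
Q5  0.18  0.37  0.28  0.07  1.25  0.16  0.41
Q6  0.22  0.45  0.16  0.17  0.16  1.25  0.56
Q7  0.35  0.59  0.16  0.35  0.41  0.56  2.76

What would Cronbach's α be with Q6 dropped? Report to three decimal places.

Remaining items: Q1, Q2, Q3, Q4, Q5, Q7 (k = 6).
Σσ²ᵢ = 1.77 + 2.22 + 2.53 + 0.62 + 1.25 + 2.76 = 11.15
Var(T) = 11.15 + 2 × 5.05 = 21.25
α (item deleted) = (6/5)·(1 − 11.15/21.25) = 0.570

α = 0.570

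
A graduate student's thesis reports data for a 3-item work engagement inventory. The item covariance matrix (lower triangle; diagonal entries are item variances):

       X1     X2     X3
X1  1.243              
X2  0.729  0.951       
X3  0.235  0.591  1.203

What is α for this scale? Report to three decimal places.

α = 0.717

Σσ²ᵢ = 1.243 + 0.951 + 1.203 = 3.397
Sum of the distinct covariances = 1.555
Var(T) = 3.397 + 2 × 1.555 = 6.507
α = (k/(k−1))·(1 − Σσ²ᵢ/Var(T)) = (3/2)·(1 − 3.397/6.507) = 0.717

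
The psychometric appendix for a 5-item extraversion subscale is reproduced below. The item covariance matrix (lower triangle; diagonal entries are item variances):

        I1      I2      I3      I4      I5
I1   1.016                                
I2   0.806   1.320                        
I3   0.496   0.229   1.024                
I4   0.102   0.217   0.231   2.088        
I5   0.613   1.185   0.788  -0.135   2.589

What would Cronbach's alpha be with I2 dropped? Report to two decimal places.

Remaining items: I1, I3, I4, I5 (k = 4).
sum of item variances = 1.016 + 1.024 + 2.088 + 2.589 = 6.717
σ²_T = 6.717 + 2 × 2.095 = 10.907
α (item deleted) = (4/3)·(1 − 6.717/10.907) = 0.51

Cronbach's alpha = 0.51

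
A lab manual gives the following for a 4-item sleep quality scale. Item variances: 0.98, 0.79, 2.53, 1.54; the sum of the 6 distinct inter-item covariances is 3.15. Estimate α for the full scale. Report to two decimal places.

α = 0.69

Σσ²ᵢ = 0.98 + 0.79 + 2.53 + 1.54 = 5.84
Sum of distinct covariances = 3.15
total variance = Σσ²ᵢ + 2·Σcov = 5.84 + 2 × 3.15 = 12.14
α = (4/3)·(1 − 5.84/12.14) = 0.69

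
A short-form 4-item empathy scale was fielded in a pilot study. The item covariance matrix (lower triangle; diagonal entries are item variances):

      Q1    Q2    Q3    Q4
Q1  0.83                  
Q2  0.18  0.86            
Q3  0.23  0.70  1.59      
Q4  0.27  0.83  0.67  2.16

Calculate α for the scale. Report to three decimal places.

α = 0.686

Σσᵢ² = 0.83 + 0.86 + 1.59 + 2.16 = 5.44
Sum of off-diagonal covariances = 2.88
σ²_T = 5.44 + 2 × 2.88 = 11.20
α = (k/(k−1))·(1 − Σσᵢ²/σ²_T) = (4/3)·(1 − 5.44/11.20) = 0.686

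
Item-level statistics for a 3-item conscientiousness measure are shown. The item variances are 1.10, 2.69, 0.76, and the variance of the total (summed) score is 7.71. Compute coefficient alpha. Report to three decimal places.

Σσ²ᵢ = 1.10 + 2.69 + 0.76 = 4.55
α = (k/(k−1))·(1 − Σσ²ᵢ/total variance) = (3/2)·(1 − 4.55/7.71) = 0.615

coefficient alpha = 0.615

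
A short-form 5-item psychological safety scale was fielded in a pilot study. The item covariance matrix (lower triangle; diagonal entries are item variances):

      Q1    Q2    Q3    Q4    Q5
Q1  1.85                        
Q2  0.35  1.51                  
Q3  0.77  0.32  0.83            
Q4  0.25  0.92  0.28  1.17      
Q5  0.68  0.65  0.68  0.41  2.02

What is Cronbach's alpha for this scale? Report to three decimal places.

α = 0.738

sum of item variances = 1.85 + 1.51 + 0.83 + 1.17 + 2.02 = 7.38
Σ_{i<j} σ_ij = 5.31
σ²_total = 7.38 + 2 × 5.31 = 18.00
α = (k/(k−1))·(1 − sum of item variances/σ²_total) = (5/4)·(1 − 7.38/18.00) = 0.738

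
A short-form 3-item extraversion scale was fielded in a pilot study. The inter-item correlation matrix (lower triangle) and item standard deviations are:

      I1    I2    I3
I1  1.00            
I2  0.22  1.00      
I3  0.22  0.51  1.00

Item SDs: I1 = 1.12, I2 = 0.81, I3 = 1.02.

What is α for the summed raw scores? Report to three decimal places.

α = 0.557

Σσ²ᵢ = 1.12² + 0.81² + 1.02² = 2.9509
Covariances σ_ij = r_ij · s_i · s_j:
  σ(I1,I2) = 0.22 × 1.12 × 0.81 = 0.1996
  σ(I1,I3) = 0.22 × 1.12 × 1.02 = 0.2513
  σ(I2,I3) = 0.51 × 0.81 × 1.02 = 0.4214
σ²_T = Σσ²ᵢ + 2·Σσ_ij = 2.9509 + 2 × 0.8723 = 4.6955
α = (3/2)·(1 − 2.9509/4.6955) = 0.557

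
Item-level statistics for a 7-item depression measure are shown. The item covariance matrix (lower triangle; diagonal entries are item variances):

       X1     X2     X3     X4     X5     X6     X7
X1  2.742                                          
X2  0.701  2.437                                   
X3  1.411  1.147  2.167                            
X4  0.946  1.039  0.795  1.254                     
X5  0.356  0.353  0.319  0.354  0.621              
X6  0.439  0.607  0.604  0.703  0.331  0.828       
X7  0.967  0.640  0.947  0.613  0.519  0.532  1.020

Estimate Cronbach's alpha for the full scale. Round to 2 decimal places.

Cronbach's alpha = 0.84

Σσ²ᵢ = 2.742 + 2.437 + 2.167 + 1.254 + 0.621 + 0.828 + 1.020 = 11.069
Sum of the distinct covariances = 14.323
total variance = 11.069 + 2 × 14.323 = 39.715
α = (k/(k−1))·(1 − Σσ²ᵢ/total variance) = (7/6)·(1 − 11.069/39.715) = 0.84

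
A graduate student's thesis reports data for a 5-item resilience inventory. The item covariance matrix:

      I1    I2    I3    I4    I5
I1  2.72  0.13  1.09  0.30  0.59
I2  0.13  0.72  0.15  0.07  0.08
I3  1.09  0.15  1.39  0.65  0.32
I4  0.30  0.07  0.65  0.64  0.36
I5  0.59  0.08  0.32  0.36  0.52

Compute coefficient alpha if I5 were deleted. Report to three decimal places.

α = 0.622

Remaining items: I1, I2, I3, I4 (k = 4).
sum of item variances = 2.72 + 0.72 + 1.39 + 0.64 = 5.47
σ²_T = 5.47 + 2 × 2.39 = 10.25
α (item deleted) = (4/3)·(1 − 5.47/10.25) = 0.622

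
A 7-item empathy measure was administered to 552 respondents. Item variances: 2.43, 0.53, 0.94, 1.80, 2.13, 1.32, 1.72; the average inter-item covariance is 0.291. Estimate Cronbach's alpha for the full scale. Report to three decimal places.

α = 0.617

Σσ²ᵢ = 2.43 + 0.53 + 0.94 + 1.80 + 2.13 + 1.32 + 1.72 = 10.87
Sum of the 21 distinct covariances = 21 × 0.291 = 6.111
total variance = Σσ²ᵢ + 2·Σcov = 10.87 + 2 × 6.111 = 23.092
α = (7/6)·(1 − 10.87/23.092) = 0.617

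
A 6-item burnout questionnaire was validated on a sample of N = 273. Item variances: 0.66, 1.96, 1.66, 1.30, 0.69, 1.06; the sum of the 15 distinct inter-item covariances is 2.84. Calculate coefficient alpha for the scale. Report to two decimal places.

α = 0.52

ΣVar(i) = 0.66 + 1.96 + 1.66 + 1.30 + 0.69 + 1.06 = 7.33
Sum of distinct covariances = 2.84
Var(T) = ΣVar(i) + 2·Σcov = 7.33 + 2 × 2.84 = 13.01
α = (6/5)·(1 − 7.33/13.01) = 0.52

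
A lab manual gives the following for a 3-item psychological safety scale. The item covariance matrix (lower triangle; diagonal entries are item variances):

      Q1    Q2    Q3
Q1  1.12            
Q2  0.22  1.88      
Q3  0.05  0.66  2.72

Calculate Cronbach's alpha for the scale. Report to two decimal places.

ΣVar(i) = 1.12 + 1.88 + 2.72 = 5.72
Sum of off-diagonal covariances = 0.93
σ²_total = 5.72 + 2 × 0.93 = 7.58
α = (k/(k−1))·(1 − ΣVar(i)/σ²_total) = (3/2)·(1 − 5.72/7.58) = 0.37

α = 0.37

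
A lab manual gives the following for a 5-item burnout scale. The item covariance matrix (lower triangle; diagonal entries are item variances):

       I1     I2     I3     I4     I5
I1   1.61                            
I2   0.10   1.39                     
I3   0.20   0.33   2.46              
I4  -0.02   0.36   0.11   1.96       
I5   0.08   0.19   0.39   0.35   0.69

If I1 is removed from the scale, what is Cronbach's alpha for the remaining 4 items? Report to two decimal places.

Remaining items: I2, I3, I4, I5 (k = 4).
Σσ²ᵢ = 1.39 + 2.46 + 1.96 + 0.69 = 6.50
Var(T) = 6.50 + 2 × 1.73 = 9.96
α (item deleted) = (4/3)·(1 − 6.50/9.96) = 0.46

Cronbach's alpha = 0.46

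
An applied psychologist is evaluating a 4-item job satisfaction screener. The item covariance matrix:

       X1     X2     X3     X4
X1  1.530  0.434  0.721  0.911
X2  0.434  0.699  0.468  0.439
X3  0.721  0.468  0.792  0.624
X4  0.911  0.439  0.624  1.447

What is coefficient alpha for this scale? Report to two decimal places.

coefficient alpha = 0.82

sum of item variances = 1.530 + 0.699 + 0.792 + 1.447 = 4.468
Σ_{i<j} σ_ij = 3.597
σ²_total = 4.468 + 2 × 3.597 = 11.662
α = (k/(k−1))·(1 − sum of item variances/σ²_total) = (4/3)·(1 − 4.468/11.662) = 0.82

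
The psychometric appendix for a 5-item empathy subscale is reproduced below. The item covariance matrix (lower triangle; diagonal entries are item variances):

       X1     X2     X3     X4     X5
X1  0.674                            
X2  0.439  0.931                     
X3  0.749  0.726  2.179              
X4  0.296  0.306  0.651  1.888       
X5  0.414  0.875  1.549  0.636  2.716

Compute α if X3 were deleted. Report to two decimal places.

Remaining items: X1, X2, X4, X5 (k = 4).
ΣVar(i) = 0.674 + 0.931 + 1.888 + 2.716 = 6.209
σ²_T = 6.209 + 2 × 2.966 = 12.141
α (item deleted) = (4/3)·(1 − 6.209/12.141) = 0.65

α = 0.65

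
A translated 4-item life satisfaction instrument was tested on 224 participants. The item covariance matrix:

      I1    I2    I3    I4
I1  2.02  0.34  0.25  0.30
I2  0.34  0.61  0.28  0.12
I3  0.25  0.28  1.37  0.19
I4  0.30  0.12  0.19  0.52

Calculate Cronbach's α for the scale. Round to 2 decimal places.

Cronbach's α = 0.53

Σσᵢ² = 2.02 + 0.61 + 1.37 + 0.52 = 4.52
Sum of the distinct covariances = 1.48
σ²_T = 4.52 + 2 × 1.48 = 7.48
α = (k/(k−1))·(1 − Σσᵢ²/σ²_T) = (4/3)·(1 − 4.52/7.48) = 0.53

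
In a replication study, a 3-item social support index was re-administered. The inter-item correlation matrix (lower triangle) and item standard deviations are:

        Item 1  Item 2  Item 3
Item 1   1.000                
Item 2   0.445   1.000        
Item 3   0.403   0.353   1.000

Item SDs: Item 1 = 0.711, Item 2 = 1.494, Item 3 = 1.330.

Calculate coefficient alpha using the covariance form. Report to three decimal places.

coefficient alpha = 0.613

Σσ²ᵢ = 0.711² + 1.494² + 1.330² = 4.5065
Covariances σ_ij = r_ij · s_i · s_j:
  σ(Item 1,Item 2) = 0.445 × 0.711 × 1.494 = 0.4727
  σ(Item 1,Item 3) = 0.403 × 0.711 × 1.330 = 0.3811
  σ(Item 2,Item 3) = 0.353 × 1.494 × 1.330 = 0.7014
σ²_T = Σσ²ᵢ + 2·Σσ_ij = 4.5065 + 2 × 1.5552 = 7.6169
α = (3/2)·(1 − 4.5065/7.6169) = 0.613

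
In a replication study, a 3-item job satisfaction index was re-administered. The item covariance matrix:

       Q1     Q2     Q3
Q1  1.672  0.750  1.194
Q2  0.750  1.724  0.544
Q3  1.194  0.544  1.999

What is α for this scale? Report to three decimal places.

Σσ²ᵢ = 1.672 + 1.724 + 1.999 = 5.395
Σ_{i<j} σ_ij = 2.488
Var(T) = 5.395 + 2 × 2.488 = 10.371
α = (k/(k−1))·(1 − Σσ²ᵢ/Var(T)) = (3/2)·(1 − 5.395/10.371) = 0.720

α = 0.720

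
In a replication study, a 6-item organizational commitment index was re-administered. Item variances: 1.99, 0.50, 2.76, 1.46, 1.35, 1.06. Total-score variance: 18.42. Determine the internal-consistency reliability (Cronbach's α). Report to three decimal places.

α = 0.606

ΣVar(i) = 1.99 + 0.50 + 2.76 + 1.46 + 1.35 + 1.06 = 9.12
α = (k/(k−1))·(1 − ΣVar(i)/σ²_T) = (6/5)·(1 − 9.12/18.42) = 0.606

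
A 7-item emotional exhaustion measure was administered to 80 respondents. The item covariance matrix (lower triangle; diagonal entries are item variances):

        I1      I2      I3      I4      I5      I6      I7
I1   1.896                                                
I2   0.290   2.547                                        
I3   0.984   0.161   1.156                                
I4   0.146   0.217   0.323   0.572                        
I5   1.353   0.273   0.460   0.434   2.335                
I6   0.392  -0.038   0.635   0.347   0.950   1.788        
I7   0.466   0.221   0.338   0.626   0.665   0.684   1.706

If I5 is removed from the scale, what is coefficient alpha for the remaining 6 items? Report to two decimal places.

Remaining items: I1, I2, I3, I4, I6, I7 (k = 6).
Σσᵢ² = 1.896 + 2.547 + 1.156 + 0.572 + 1.788 + 1.706 = 9.665
total variance = 9.665 + 2 × 5.792 = 21.249
α (item deleted) = (6/5)·(1 − 9.665/21.249) = 0.65

α = 0.65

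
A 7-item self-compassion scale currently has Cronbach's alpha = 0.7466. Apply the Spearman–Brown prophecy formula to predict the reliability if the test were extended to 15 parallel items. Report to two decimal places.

Length factor m = 15/7 = 2.1429
α' = m·α / (1 + (m−1)·α)
   = 15/7 × 0.7466 / (1 + (15/7 − 1) × 0.7466)
   = 1.5999 / 1.8533 = 0.86

predicted reliability = 0.86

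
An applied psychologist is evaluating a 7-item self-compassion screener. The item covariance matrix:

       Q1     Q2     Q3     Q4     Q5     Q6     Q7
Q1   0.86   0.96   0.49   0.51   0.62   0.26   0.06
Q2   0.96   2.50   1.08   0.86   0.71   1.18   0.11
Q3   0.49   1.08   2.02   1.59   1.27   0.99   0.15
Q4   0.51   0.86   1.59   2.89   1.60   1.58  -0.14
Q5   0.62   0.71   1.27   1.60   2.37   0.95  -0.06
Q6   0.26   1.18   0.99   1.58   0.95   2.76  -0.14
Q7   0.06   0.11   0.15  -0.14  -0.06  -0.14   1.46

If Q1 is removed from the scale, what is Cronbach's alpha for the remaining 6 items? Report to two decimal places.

Remaining items: Q2, Q3, Q4, Q5, Q6, Q7 (k = 6).
sum of item variances = 2.50 + 2.02 + 2.89 + 2.37 + 2.76 + 1.46 = 14.00
σ²_total = 14.00 + 2 × 11.73 = 37.46
α (item deleted) = (6/5)·(1 − 14.00/37.46) = 0.75

α = 0.75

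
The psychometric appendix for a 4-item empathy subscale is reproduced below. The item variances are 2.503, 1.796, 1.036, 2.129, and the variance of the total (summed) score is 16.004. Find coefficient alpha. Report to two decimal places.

ΣVar(i) = 2.503 + 1.796 + 1.036 + 2.129 = 7.464
α = (k/(k−1))·(1 − ΣVar(i)/Var(T)) = (4/3)·(1 − 7.464/16.004) = 0.71

α = 0.71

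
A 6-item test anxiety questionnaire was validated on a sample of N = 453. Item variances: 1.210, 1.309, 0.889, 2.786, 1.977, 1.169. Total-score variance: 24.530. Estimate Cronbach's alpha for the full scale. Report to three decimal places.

Σσ²ᵢ = 1.210 + 1.309 + 0.889 + 2.786 + 1.977 + 1.169 = 9.340
α = (k/(k−1))·(1 − Σσ²ᵢ/total variance) = (6/5)·(1 − 9.340/24.530) = 0.743

α = 0.743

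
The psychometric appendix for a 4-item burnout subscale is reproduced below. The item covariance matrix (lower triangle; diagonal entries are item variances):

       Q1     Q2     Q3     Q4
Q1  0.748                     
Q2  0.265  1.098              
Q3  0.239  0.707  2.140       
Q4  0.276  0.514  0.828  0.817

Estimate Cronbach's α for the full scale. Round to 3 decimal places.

α = 0.721

Σσ²ᵢ = 0.748 + 1.098 + 2.140 + 0.817 = 4.803
Sum of the distinct covariances = 2.829
σ²_total = 4.803 + 2 × 2.829 = 10.461
α = (k/(k−1))·(1 − Σσ²ᵢ/σ²_total) = (4/3)·(1 − 4.803/10.461) = 0.721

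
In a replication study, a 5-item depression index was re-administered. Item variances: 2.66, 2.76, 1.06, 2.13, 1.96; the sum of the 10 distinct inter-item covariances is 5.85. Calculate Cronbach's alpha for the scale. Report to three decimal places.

α = 0.657

Σσᵢ² = 2.66 + 2.76 + 1.06 + 2.13 + 1.96 = 10.57
Sum of distinct covariances = 5.85
Var(T) = Σσᵢ² + 2·Σcov = 10.57 + 2 × 5.85 = 22.27
α = (5/4)·(1 − 10.57/22.27) = 0.657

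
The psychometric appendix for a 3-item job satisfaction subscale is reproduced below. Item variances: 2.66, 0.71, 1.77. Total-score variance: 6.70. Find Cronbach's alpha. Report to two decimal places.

sum of item variances = 2.66 + 0.71 + 1.77 = 5.14
α = (k/(k−1))·(1 − sum of item variances/σ²_T) = (3/2)·(1 − 5.14/6.70) = 0.35

α = 0.35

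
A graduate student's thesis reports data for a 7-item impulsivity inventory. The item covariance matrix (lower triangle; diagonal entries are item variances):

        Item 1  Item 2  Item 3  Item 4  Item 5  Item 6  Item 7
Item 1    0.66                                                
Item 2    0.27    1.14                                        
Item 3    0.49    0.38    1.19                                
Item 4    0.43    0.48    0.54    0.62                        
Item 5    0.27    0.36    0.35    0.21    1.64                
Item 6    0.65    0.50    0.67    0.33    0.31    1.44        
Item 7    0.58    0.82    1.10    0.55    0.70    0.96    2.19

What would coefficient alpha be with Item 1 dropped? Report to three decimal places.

Remaining items: Item 2, Item 3, Item 4, Item 5, Item 6, Item 7 (k = 6).
ΣVar(i) = 1.14 + 1.19 + 0.62 + 1.64 + 1.44 + 2.19 = 8.22
σ²_total = 8.22 + 2 × 8.26 = 24.74
α (item deleted) = (6/5)·(1 − 8.22/24.74) = 0.801

coefficient alpha = 0.801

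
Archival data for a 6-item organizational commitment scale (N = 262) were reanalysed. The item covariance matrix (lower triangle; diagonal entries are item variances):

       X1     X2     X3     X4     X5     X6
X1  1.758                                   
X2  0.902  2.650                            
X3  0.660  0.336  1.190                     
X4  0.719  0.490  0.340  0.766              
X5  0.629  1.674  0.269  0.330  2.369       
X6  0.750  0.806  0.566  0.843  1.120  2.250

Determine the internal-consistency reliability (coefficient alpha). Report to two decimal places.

sum of item variances = 1.758 + 2.650 + 1.190 + 0.766 + 2.369 + 2.250 = 10.983
Sum of the distinct covariances = 10.434
total variance = 10.983 + 2 × 10.434 = 31.851
α = (k/(k−1))·(1 − sum of item variances/total variance) = (6/5)·(1 − 10.983/31.851) = 0.79

α = 0.79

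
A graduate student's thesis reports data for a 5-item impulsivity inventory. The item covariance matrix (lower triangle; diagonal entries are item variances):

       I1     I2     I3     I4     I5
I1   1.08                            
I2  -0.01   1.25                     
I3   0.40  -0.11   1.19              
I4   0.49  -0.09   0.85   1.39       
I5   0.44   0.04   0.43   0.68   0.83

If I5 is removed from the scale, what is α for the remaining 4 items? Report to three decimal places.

α = 0.512

Remaining items: I1, I2, I3, I4 (k = 4).
sum of item variances = 1.08 + 1.25 + 1.19 + 1.39 = 4.91
σ²_total = 4.91 + 2 × 1.53 = 7.97
α (item deleted) = (4/3)·(1 − 4.91/7.97) = 0.512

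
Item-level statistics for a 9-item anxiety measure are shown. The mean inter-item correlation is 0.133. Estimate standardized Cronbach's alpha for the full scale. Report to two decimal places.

α = 0.58

Standardized α = k·r̄ / (1 + (k−1)·r̄) = 9 × 0.133 / (1 + 8 × 0.133)
  = 1.1970 / 2.0640 = 0.58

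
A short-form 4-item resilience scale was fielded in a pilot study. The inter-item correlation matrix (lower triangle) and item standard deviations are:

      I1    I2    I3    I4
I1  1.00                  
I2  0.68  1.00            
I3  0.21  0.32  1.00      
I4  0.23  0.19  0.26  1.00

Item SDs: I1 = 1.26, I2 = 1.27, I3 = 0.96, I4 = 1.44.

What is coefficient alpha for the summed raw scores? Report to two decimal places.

Σσ²ᵢ = 1.26² + 1.27² + 0.96² + 1.44² = 6.1957
Covariances σ_ij = r_ij · s_i · s_j:
  σ(I1,I2) = 0.68 × 1.26 × 1.27 = 1.0881
  σ(I1,I3) = 0.21 × 1.26 × 0.96 = 0.2540
  σ(I1,I4) = 0.23 × 1.26 × 1.44 = 0.4173
  σ(I2,I3) = 0.32 × 1.27 × 0.96 = 0.3901
  σ(I2,I4) = 0.19 × 1.27 × 1.44 = 0.3475
  σ(I3,I4) = 0.26 × 0.96 × 1.44 = 0.3594
σ²_T = Σσ²ᵢ + 2·Σσ_ij = 6.1957 + 2 × 2.8564 = 11.9085
α = (4/3)·(1 − 6.1957/11.9085) = 0.64

coefficient alpha = 0.64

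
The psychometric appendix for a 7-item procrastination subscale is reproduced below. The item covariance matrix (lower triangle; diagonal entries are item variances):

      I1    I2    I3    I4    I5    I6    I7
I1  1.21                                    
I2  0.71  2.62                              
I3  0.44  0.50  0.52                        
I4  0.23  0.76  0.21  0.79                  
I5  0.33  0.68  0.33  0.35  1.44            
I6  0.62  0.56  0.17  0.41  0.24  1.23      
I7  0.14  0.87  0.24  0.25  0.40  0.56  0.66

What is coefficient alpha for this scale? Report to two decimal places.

coefficient alpha = 0.79

ΣVar(i) = 1.21 + 2.62 + 0.52 + 0.79 + 1.44 + 1.23 + 0.66 = 8.47
Sum of the distinct covariances = 9.00
Var(T) = 8.47 + 2 × 9.00 = 26.47
α = (k/(k−1))·(1 − ΣVar(i)/Var(T)) = (7/6)·(1 − 8.47/26.47) = 0.79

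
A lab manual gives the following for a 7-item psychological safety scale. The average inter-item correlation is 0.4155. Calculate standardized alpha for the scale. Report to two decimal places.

Standardized α = k·r̄ / (1 + (k−1)·r̄) = 7 × 0.4155 / (1 + 6 × 0.4155)
  = 2.9085 / 3.4930 = 0.83

α = 0.83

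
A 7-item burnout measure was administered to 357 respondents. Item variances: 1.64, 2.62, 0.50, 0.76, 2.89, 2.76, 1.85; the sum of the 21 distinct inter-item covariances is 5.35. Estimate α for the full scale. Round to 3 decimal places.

sum of item variances = 1.64 + 2.62 + 0.50 + 0.76 + 2.89 + 2.76 + 1.85 = 13.02
Sum of distinct covariances = 5.35
σ²_total = sum of item variances + 2·Σcov = 13.02 + 2 × 5.35 = 23.72
α = (7/6)·(1 − 13.02/23.72) = 0.526

α = 0.526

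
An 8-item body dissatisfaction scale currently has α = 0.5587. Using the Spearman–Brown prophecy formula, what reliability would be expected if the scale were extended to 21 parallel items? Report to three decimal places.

predicted reliability = 0.769

Length factor m = 21/8 = 2.6250
α' = m·α / (1 + (m−1)·α)
   = 21/8 × 0.5587 / (1 + (21/8 − 1) × 0.5587)
   = 1.4666 / 1.9079 = 0.769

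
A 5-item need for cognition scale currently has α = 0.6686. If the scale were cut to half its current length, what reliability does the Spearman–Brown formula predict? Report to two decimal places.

predicted reliability = 0.50

Length factor m = 1/2
α' = m·α / (1 − (1−m)·α)
   = 1/2 × 0.6686 / (1 − (1 − 1/2) × 0.6686)
   = 0.3343 / 0.6657 = 0.50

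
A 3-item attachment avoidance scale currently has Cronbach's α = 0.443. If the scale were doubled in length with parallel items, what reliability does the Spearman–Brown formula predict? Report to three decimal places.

predicted reliability = 0.614

Length factor m = 2
α' = m·α / (1 + (m−1)·α)
   = 2 × 0.443 / (1 + (2 − 1) × 0.443)
   = 0.8860 / 1.4430 = 0.614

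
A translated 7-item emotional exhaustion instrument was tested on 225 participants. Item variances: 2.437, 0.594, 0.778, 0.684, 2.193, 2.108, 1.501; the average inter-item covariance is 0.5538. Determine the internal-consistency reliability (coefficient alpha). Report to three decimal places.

ΣVar(i) = 2.437 + 0.594 + 0.778 + 0.684 + 2.193 + 2.108 + 1.501 = 10.295
Sum of the 21 distinct covariances = 21 × 0.5538 = 11.6298
total variance = ΣVar(i) + 2·Σcov = 10.295 + 2 × 11.6298 = 33.5546
α = (7/6)·(1 − 10.295/33.5546) = 0.809

coefficient alpha = 0.809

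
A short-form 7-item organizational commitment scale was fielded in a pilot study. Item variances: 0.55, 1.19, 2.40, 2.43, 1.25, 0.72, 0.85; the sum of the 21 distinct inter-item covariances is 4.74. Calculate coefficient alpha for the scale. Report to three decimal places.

α = 0.586

ΣVar(i) = 0.55 + 1.19 + 2.40 + 2.43 + 1.25 + 0.72 + 0.85 = 9.39
Sum of distinct covariances = 4.74
Var(T) = ΣVar(i) + 2·Σcov = 9.39 + 2 × 4.74 = 18.87
α = (7/6)·(1 − 9.39/18.87) = 0.586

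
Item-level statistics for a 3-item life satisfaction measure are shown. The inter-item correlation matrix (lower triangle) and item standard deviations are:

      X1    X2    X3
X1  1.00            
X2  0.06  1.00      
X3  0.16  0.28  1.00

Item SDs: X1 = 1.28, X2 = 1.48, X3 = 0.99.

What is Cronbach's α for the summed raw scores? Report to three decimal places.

Σσ²ᵢ = 1.28² + 1.48² + 0.99² = 4.8089
Covariances σ_ij = r_ij · s_i · s_j:
  σ(X1,X2) = 0.06 × 1.28 × 1.48 = 0.1137
  σ(X1,X3) = 0.16 × 1.28 × 0.99 = 0.2028
  σ(X2,X3) = 0.28 × 1.48 × 0.99 = 0.4103
σ²_T = Σσ²ᵢ + 2·Σσ_ij = 4.8089 + 2 × 0.7268 = 6.2625
α = (3/2)·(1 − 4.8089/6.2625) = 0.348

α = 0.348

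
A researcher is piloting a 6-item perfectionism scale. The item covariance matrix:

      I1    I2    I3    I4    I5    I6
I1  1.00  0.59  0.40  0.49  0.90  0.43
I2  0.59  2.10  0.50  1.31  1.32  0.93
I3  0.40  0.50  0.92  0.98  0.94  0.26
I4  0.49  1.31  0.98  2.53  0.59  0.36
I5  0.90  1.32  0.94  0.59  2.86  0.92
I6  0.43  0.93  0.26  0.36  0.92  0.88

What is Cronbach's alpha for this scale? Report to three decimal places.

α = 0.816

sum of item variances = 1.00 + 2.10 + 0.92 + 2.53 + 2.86 + 0.88 = 10.29
Sum of off-diagonal covariances = 10.92
Var(T) = 10.29 + 2 × 10.92 = 32.13
α = (k/(k−1))·(1 − sum of item variances/Var(T)) = (6/5)·(1 − 10.29/32.13) = 0.816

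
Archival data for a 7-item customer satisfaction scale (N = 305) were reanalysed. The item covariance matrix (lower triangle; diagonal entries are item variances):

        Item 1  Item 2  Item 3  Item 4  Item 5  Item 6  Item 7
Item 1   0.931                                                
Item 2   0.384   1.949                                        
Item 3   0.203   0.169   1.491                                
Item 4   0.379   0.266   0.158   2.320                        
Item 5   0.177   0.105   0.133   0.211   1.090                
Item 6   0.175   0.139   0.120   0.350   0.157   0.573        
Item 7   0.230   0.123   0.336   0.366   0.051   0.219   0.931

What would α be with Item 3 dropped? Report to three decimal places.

Remaining items: Item 1, Item 2, Item 4, Item 5, Item 6, Item 7 (k = 6).
sum of item variances = 0.931 + 1.949 + 2.320 + 1.090 + 0.573 + 0.931 = 7.794
σ²_T = 7.794 + 2 × 3.332 = 14.458
α (item deleted) = (6/5)·(1 − 7.794/14.458) = 0.553

α = 0.553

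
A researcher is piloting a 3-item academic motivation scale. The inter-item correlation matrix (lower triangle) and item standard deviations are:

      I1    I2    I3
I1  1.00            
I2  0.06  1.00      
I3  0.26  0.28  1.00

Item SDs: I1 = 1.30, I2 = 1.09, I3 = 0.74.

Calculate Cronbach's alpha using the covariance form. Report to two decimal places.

Σσ²ᵢ = 1.30² + 1.09² + 0.74² = 3.4257
Covariances σ_ij = r_ij · s_i · s_j:
  σ(I1,I2) = 0.06 × 1.30 × 1.09 = 0.0850
  σ(I1,I3) = 0.26 × 1.30 × 0.74 = 0.2501
  σ(I2,I3) = 0.28 × 1.09 × 0.74 = 0.2258
σ²_T = Σσ²ᵢ + 2·Σσ_ij = 3.4257 + 2 × 0.5609 = 4.5475
α = (3/2)·(1 − 3.4257/4.5475) = 0.37

α = 0.37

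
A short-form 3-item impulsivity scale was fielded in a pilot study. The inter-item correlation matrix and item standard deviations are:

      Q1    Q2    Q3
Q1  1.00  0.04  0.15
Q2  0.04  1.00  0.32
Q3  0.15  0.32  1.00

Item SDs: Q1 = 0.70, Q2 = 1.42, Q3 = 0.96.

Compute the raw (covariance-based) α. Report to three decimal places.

α = 0.378

Σσ²ᵢ = 0.70² + 1.42² + 0.96² = 3.4280
Covariances σ_ij = r_ij · s_i · s_j:
  σ(Q1,Q2) = 0.04 × 0.70 × 1.42 = 0.0398
  σ(Q1,Q3) = 0.15 × 0.70 × 0.96 = 0.1008
  σ(Q2,Q3) = 0.32 × 1.42 × 0.96 = 0.4362
σ²_T = Σσ²ᵢ + 2·Σσ_ij = 3.4280 + 2 × 0.5768 = 4.5816
α = (3/2)·(1 − 3.4280/4.5816) = 0.378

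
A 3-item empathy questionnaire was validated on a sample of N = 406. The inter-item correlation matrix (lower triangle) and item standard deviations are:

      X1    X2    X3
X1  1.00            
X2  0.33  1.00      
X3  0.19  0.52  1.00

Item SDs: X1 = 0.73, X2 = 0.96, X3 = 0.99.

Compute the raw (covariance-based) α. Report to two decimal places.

Σσ²ᵢ = 0.73² + 0.96² + 0.99² = 2.4346
Covariances σ_ij = r_ij · s_i · s_j:
  σ(X1,X2) = 0.33 × 0.73 × 0.96 = 0.2313
  σ(X1,X3) = 0.19 × 0.73 × 0.99 = 0.1373
  σ(X2,X3) = 0.52 × 0.96 × 0.99 = 0.4942
σ²_T = Σσ²ᵢ + 2·Σσ_ij = 2.4346 + 2 × 0.8628 = 4.1602
α = (3/2)·(1 − 2.4346/4.1602) = 0.62

α = 0.62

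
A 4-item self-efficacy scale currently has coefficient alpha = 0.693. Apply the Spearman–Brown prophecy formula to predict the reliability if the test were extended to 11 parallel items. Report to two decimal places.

Length factor m = 11/4 = 2.7500
α' = m·α / (1 + (m−1)·α)
   = 11/4 × 0.693 / (1 + (11/4 − 1) × 0.693)
   = 1.9057 / 2.2127 = 0.86

predicted reliability = 0.86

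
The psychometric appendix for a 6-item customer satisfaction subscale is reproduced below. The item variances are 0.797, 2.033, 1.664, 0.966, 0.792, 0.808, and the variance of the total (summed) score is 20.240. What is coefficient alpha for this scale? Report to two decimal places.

α = 0.78

sum of item variances = 0.797 + 2.033 + 1.664 + 0.966 + 0.792 + 0.808 = 7.060
α = (k/(k−1))·(1 − sum of item variances/total variance) = (6/5)·(1 − 7.060/20.240) = 0.78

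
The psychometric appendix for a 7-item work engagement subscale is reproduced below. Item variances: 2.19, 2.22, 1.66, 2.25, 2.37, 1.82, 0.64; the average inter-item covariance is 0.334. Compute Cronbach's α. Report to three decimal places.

Cronbach's α = 0.602

ΣVar(i) = 2.19 + 2.22 + 1.66 + 2.25 + 2.37 + 1.82 + 0.64 = 13.15
Sum of the 21 distinct covariances = 21 × 0.334 = 7.014
σ²_total = ΣVar(i) + 2·Σcov = 13.15 + 2 × 7.014 = 27.178
α = (7/6)·(1 − 13.15/27.178) = 0.602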